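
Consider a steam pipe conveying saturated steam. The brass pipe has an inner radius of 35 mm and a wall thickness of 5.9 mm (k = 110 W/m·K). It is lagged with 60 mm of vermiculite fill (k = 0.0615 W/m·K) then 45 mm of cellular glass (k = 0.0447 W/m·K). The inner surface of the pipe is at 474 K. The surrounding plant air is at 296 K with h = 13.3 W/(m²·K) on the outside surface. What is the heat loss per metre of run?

Per-layer cylindrical resistances, series-summed:
R_brass pipe wall = ln(40.9/35)/(2π×110×1) = 2.254×10^-4 K/W
R_vermiculite fill = ln(100.9/40.9)/(2π×0.0615×1) = 2.337 K/W
R_cellular glass = ln(145.9/100.9)/(2π×0.0447×1) = 1.313 K/W
R_outer film = 1/(h_o·2πr_oL) = 1/(13.3×2π×0.1459×1) = 0.08202 K/W
R_total = 3.732 K/W
Q = ΔT/R_total = 178/3.732

q′ ≈ 47.7 W/m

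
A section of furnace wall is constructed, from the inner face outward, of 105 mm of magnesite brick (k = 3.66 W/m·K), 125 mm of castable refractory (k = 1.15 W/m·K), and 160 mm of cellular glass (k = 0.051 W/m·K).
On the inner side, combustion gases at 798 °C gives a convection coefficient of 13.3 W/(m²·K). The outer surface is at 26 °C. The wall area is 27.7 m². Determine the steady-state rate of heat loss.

Using the resistance-network approach (series):
R_inner film = 1/(h_i·A) = 1/(13.3×27.7) = 0.002714 K/W
R_magnesite brick = L/(kA) = 0.105/(3.66×27.7) = 0.001036 K/W
R_castable refractory = L/(kA) = 0.125/(1.15×27.7) = 0.003924 K/W
R_cellular glass = L/(kA) = 0.16/(0.051×27.7) = 0.1133 K/W
R_total = 0.1209 K/W
Q = ΔT / R_total = 772 / 0.1209

Q ≈ 6380 W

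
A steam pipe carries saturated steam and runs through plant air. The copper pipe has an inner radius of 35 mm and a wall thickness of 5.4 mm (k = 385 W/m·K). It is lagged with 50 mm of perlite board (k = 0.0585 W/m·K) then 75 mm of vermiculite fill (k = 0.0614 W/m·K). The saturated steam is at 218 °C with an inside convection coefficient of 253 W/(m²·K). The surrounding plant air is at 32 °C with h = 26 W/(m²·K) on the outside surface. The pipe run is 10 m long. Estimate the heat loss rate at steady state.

For a radial system each layer contributes R = ln(r_out/r_in)/(2πkL); films add R = 1/(hA).
R_inner film = 1/(h_i·2πr₁L) = 1/(253×2π×0.035×10) = 0.001797 K/W
R_copper pipe wall = ln(40.4/35)/(2π×385×10) = 5.931×10^-6 K/W
R_perlite board = ln(90.4/40.4)/(2π×0.0585×10) = 0.2191 K/W
R_vermiculite fill = ln(165.4/90.4)/(2π×0.0614×10) = 0.1566 K/W
R_outer film = 1/(h_o·2πr_oL) = 1/(26×2π×0.1654×10) = 0.003701 K/W
R_total = 0.3812 K/W
Q = ΔT/R_total = 186/0.3812

Q ≈ 488 W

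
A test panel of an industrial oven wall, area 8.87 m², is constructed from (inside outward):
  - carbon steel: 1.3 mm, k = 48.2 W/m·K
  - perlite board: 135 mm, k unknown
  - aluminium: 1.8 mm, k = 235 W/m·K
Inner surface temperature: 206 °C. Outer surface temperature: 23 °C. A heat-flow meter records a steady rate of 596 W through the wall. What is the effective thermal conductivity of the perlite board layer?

Using the resistance-network approach (series):
R_carbon steel = L/(kA) = 0.0013/(48.2×8.87) = 3.041×10^-6 K/W
R_aluminium = L/(kA) = 0.0018/(235×8.87) = 8.635×10^-7 K/W
Sum of known resistances R_other = 3.904×10^-6 K/W
Total R = ΔT/Q = 183/596 = 0.307 K/W
R_perlite board = R_total − R_other = 0.307 K/W
k = L/(R·A) = 0.135/(0.307×8.87)

k ≈ 0.0496 W/(m·K)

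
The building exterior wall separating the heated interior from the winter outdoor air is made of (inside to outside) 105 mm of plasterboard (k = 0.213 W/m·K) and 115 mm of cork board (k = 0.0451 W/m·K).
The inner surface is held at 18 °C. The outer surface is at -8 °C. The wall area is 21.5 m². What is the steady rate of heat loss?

Q ≈ 184 W

Using the resistance-network approach (series):
R_plasterboard = L/(kA) = 0.105/(0.213×21.5) = 0.02293 K/W
R_cork board = L/(kA) = 0.115/(0.0451×21.5) = 0.1186 K/W
R_total = 0.1415 K/W
Q = ΔT / R_total = 26 / 0.1415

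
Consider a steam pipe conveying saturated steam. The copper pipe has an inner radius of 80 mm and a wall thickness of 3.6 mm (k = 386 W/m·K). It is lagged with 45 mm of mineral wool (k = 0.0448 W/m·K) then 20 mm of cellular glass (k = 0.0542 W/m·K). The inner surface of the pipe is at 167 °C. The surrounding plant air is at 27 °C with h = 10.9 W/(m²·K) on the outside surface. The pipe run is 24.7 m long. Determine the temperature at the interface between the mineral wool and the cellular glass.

T ≈ 62.7 °C

Radial resistances (cylindrical: R_cond = ln(r_o/r_i)/(2πkL), R_conv = 1/(h·2πrL)):
R_copper pipe wall = ln(83.6/80)/(2π×386×24.7) = 7.348×10^-7 K/W
R_mineral wool = ln(128.6/83.6)/(2π×0.0448×24.7) = 0.06194 K/W
R_cellular glass = ln(148.6/128.6)/(2π×0.0542×24.7) = 0.01718 K/W
R_outer film = 1/(h_o·2πr_oL) = 1/(10.9×2π×0.1486×24.7) = 0.003978 K/W
R_total = 0.08311 K/W
Q = ΔT/R_total = 140/0.08311
Q = 1680 W
T_interface = T_inner − Q·ΣR(inner→interface) = 167 − 1680×0.06194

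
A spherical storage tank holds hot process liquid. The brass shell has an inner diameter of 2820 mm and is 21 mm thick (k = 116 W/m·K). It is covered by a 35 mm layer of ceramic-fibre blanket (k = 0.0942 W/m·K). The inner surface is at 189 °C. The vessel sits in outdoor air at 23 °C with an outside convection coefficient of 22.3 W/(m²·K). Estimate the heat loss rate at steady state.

For a spherical shell R = (1/r₁ − 1/r₂)/(4πk); film R = 1/(h·4πr²). In series:
R_brass shell = (1/1.41 − 1/1.431)/(4π×116) = 7.14×10^-6 K/W
R_ceramic-fibre blanket = (1/1.431 − 1/1.466)/(4π×0.0942) = 0.01409 K/W
R_outer film = 1/(h·4πr_o²) = 1/(22.3×4π×1.466²) = 0.00166 K/W
R_total = 0.01576 K/W
Q = ΔT/R_total = 166/0.01576

Q ≈ 10500 W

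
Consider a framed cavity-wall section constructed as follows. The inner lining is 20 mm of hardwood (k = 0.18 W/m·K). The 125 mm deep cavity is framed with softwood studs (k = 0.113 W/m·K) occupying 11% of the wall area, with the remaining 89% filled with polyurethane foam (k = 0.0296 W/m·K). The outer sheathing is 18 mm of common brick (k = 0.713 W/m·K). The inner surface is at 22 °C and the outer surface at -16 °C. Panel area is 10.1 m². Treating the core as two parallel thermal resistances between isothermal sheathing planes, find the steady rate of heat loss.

Sheathing layers in series; stud and cavity paths in parallel between them.
R_inner = 0.02/(0.18×10.1) = 0.011 K/W
R_stud  = 0.125/(0.113×0.11×10.1) = 0.9957 K/W
R_cav   = 0.125/(0.0296×0.89×10.1) = 0.4698 K/W
1/R_core = 1/R_stud + 1/R_cav → R_core = 0.3192 K/W
R_outer = 0.018/(0.713×10.1) = 0.0025 K/W
R_total = 0.3327 K/W
Q = ΔT/R_total = 38/0.3327

Q ≈ 114 W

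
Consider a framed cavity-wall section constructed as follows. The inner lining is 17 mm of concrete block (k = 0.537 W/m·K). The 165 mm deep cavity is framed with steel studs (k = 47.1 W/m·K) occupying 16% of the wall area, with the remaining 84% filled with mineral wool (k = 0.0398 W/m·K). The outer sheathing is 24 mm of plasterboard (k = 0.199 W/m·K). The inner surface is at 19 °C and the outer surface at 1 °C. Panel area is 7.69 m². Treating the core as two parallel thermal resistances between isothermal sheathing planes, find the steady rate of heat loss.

Q ≈ 795 W

Sheathing layers in series; stud and cavity paths in parallel between them.
R_inner = 0.017/(0.537×7.69) = 0.004117 K/W
R_stud  = 0.165/(47.1×0.16×7.69) = 0.002847 K/W
R_cav   = 0.165/(0.0398×0.84×7.69) = 0.6418 K/W
1/R_core = 1/R_stud + 1/R_cav → R_core = 0.002835 K/W
R_outer = 0.024/(0.199×7.69) = 0.01568 K/W
R_total = 0.02263 K/W
Q = ΔT/R_total = 18/0.02263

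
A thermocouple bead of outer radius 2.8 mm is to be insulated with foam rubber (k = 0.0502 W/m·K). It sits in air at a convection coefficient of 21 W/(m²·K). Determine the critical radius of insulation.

For a sphere r_cr = 2k/h = 2×0.0502/21
r_cr = 4.78 mm; since the bare radius (2.8 mm) is below r_cr, adding a thin layer of insulation will *increase* heat loss.

r_cr ≈ 4.78 mm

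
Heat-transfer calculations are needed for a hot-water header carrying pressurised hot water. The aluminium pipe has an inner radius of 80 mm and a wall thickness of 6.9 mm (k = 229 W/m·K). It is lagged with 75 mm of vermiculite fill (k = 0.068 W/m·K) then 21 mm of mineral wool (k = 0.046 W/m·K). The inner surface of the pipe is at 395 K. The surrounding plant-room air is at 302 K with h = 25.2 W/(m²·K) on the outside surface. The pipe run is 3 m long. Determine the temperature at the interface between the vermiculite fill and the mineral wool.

T ≈ 324 K

For a radial system each layer contributes R = ln(r_out/r_in)/(2πkL); films add R = 1/(hA).
R_aluminium pipe wall = ln(86.9/80)/(2π×229×3) = 1.917×10^-5 K/W
R_vermiculite fill = ln(161.9/86.9)/(2π×0.068×3) = 0.4854 K/W
R_mineral wool = ln(182.9/161.9)/(2π×0.046×3) = 0.1407 K/W
R_outer film = 1/(h_o·2πr_oL) = 1/(25.2×2π×0.1829×3) = 0.01151 K/W
R_total = 0.6376 K/W
Q = ΔT/R_total = 93/0.6376
Q = 146 W
T_interface = T_inner − Q·ΣR(inner→interface) = 395 − 146×0.4855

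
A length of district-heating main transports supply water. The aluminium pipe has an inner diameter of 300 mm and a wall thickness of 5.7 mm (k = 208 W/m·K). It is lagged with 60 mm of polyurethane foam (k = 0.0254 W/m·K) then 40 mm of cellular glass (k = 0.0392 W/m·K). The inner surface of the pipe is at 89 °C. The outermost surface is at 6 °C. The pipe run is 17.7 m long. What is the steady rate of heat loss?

Q ≈ 538 W

Radial resistances (cylindrical: R_cond = ln(r_o/r_i)/(2πkL), R_conv = 1/(h·2πrL)):
R_aluminium pipe wall = ln(155.7/150)/(2π×208×17.7) = 1.612×10^-6 K/W
R_polyurethane foam = ln(215.7/155.7)/(2π×0.0254×17.7) = 0.1154 K/W
R_cellular glass = ln(255.7/215.7)/(2π×0.0392×17.7) = 0.03902 K/W
R_total = 0.1544 K/W
Q = ΔT/R_total = 83/0.1544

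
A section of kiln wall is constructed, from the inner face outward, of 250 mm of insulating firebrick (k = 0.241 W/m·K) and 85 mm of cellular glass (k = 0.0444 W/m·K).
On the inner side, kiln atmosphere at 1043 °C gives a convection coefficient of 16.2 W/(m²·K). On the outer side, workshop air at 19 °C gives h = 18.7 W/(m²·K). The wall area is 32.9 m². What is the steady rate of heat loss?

Q ≈ 11000 W

Thermal resistances in series:
R_inner film = 1/(h_i·A) = 1/(16.2×32.9) = 0.001876 K/W
R_insulating firebrick = L/(kA) = 0.25/(0.241×32.9) = 0.03153 K/W
R_cellular glass = L/(kA) = 0.085/(0.0444×32.9) = 0.05819 K/W
R_outer film = 1/(h_o·A) = 1/(18.7×32.9) = 0.001625 K/W
R_total = 0.09322 K/W
Q = ΔT / R_total = 1024 / 0.09322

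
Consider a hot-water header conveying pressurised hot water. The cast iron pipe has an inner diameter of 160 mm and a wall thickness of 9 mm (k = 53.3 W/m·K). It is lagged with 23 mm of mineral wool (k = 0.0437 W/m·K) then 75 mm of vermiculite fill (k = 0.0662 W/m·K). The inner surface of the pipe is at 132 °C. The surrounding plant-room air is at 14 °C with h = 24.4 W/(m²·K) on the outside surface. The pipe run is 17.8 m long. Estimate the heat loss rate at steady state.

Q ≈ 998 W

For a radial system each layer contributes R = ln(r_out/r_in)/(2πkL); films add R = 1/(hA).
R_cast iron pipe wall = ln(89/80)/(2π×53.3×17.8) = 1.788×10^-5 K/W
R_mineral wool = ln(112/89)/(2π×0.0437×17.8) = 0.04703 K/W
R_vermiculite fill = ln(187/112)/(2π×0.0662×17.8) = 0.06924 K/W
R_outer film = 1/(h_o·2πr_oL) = 1/(24.4×2π×0.187×17.8) = 0.00196 K/W
R_total = 0.1182 K/W
Q = ΔT/R_total = 118/0.1182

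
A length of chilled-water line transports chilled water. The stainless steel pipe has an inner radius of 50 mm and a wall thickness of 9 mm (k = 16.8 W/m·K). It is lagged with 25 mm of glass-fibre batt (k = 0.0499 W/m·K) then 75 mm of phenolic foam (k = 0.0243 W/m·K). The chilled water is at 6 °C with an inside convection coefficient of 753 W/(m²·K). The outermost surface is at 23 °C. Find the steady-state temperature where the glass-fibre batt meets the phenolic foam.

T ≈ 9.62 °C

Per-layer cylindrical resistances, series-summed:
R_inner film = 1/(h_i·2πr₁L) = 1/(753×2π×0.05×1) = 0.004227 K/W
R_stainless steel pipe wall = ln(59/50)/(2π×16.8×1) = 0.001568 K/W
R_glass-fibre batt = ln(84/59)/(2π×0.0499×1) = 1.127 K/W
R_phenolic foam = ln(159/84)/(2π×0.0243×1) = 4.179 K/W
R_total = 5.312 K/W
Q = ΔT/R_total = 17/5.312
Q = 3.2 W/m
T_interface = T_inner + Q·ΣR(inner→interface) = 6 + 3.2×1.133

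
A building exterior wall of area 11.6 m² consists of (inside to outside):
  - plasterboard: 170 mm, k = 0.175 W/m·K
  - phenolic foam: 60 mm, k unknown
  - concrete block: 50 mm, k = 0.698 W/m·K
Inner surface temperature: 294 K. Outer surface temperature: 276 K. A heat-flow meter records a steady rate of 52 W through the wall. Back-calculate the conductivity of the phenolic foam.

k ≈ 0.0202 W/(m·K)

Using the resistance-network approach (series):
R_plasterboard = L/(kA) = 0.17/(0.175×11.6) = 0.08374 K/W
R_concrete block = L/(kA) = 0.05/(0.698×11.6) = 0.006175 K/W
Sum of known resistances R_other = 0.08992 K/W
Total R = ΔT/Q = 18/52 = 0.3462 K/W
R_phenolic foam = R_total − R_other = 0.2562 K/W
k = L/(R·A) = 0.06/(0.2562×11.6)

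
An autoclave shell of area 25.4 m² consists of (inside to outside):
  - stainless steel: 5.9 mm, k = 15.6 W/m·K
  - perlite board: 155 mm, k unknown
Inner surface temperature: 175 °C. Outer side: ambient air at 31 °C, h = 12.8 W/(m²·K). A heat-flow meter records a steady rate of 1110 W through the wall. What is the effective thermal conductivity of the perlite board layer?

Thermal resistances in series:
R_stainless steel = L/(kA) = 0.0059/(15.6×25.4) = 1.489×10^-5 K/W
R_outer film = 1/(h_o·A) = 1/(12.8×25.4) = 0.003076 K/W
Sum of known resistances R_other = 0.003091 K/W
Total R = ΔT/Q = 144/1110 = 0.1297 K/W
R_perlite board = R_total − R_other = 0.1266 K/W
k = L/(R·A) = 0.155/(0.1266×25.4)

k ≈ 0.0482 W/(m·K)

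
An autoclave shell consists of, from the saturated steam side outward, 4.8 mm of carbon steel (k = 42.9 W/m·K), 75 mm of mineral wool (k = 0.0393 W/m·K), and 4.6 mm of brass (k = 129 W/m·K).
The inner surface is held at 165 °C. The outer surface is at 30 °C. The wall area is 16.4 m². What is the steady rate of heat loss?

Q ≈ 1160 W

Using the resistance-network approach (series):
R_carbon steel = L/(kA) = 0.0048/(42.9×16.4) = 6.822×10^-6 K/W
R_mineral wool = L/(kA) = 0.075/(0.0393×16.4) = 0.1164 K/W
R_brass = L/(kA) = 0.0046/(129×16.4) = 2.174×10^-6 K/W
R_total = 0.1164 K/W
Q = ΔT / R_total = 135 / 0.1164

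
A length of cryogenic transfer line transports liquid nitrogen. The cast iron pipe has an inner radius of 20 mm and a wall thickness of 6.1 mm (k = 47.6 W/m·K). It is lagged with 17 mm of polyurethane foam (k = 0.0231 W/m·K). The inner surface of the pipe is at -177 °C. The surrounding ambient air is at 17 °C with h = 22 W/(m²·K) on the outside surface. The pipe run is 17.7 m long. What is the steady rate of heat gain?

Q ≈ 947 W

Cylindrical conduction, so R = ln(r₂/r₁)/(2πkL) per layer, in series:
R_cast iron pipe wall = ln(26.1/20)/(2π×47.6×17.7) = 5.029×10^-5 K/W
R_polyurethane foam = ln(43.1/26.1)/(2π×0.0231×17.7) = 0.1952 K/W
R_outer film = 1/(h_o·2πr_oL) = 1/(22×2π×0.0431×17.7) = 0.009483 K/W
R_total = 0.2048 K/W
Q = ΔT/R_total = 194/0.2048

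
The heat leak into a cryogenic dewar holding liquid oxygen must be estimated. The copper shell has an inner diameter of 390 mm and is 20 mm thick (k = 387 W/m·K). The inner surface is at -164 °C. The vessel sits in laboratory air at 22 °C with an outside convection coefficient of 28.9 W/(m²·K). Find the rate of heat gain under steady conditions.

Each spherical layer contributes R = (1/r_i − 1/r_o)/(4πk):
R_copper shell = (1/0.195 − 1/0.215)/(4π×387) = 9.809×10^-5 K/W
R_outer film = 1/(h·4πr_o²) = 1/(28.9×4π×0.215²) = 0.05957 K/W
R_total = 0.05967 K/W
Q = ΔT/R_total = 186/0.05967

Q ≈ 3120 W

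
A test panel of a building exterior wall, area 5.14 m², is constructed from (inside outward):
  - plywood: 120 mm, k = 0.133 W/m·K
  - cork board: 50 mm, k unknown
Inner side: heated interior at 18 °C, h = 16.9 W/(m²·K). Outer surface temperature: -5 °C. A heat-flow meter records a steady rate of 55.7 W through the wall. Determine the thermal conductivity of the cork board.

k ≈ 0.0431 W/(m·K)

Thermal resistances in series:
R_inner film = 1/(h_i·A) = 1/(16.9×5.14) = 0.01151 K/W
R_plywood = L/(kA) = 0.12/(0.133×5.14) = 0.1755 K/W
Sum of known resistances R_other = 0.187 K/W
Total R = ΔT/Q = 23/55.7 = 0.4129 K/W
R_cork board = R_total − R_other = 0.2259 K/W
k = L/(R·A) = 0.05/(0.2259×5.14)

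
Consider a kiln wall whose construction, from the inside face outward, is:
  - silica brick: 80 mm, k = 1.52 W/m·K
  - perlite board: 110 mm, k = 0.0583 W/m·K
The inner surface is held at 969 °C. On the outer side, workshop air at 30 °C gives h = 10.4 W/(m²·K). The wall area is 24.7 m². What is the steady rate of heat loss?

Using the resistance-network approach (series):
R_silica brick = L/(kA) = 0.08/(1.52×24.7) = 0.002131 K/W
R_perlite board = L/(kA) = 0.11/(0.0583×24.7) = 0.07639 K/W
R_outer film = 1/(h_o·A) = 1/(10.4×24.7) = 0.003893 K/W
R_total = 0.08241 K/W
Q = ΔT / R_total = 939 / 0.08241

Q ≈ 11400 W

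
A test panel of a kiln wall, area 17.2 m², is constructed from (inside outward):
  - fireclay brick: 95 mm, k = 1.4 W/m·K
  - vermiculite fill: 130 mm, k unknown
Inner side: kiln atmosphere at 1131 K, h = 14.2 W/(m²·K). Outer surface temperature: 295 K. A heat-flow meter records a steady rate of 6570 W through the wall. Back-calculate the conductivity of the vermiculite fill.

Series thermal resistances:
R_inner film = 1/(h_i·A) = 1/(14.2×17.2) = 0.004094 K/W
R_fireclay brick = L/(kA) = 0.095/(1.4×17.2) = 0.003945 K/W
Sum of known resistances R_other = 0.00804 K/W
Total R = ΔT/Q = 836/6570 = 0.1272 K/W
R_vermiculite fill = R_total − R_other = 0.1192 K/W
k = L/(R·A) = 0.13/(0.1192×17.2)

k ≈ 0.0634 W/(m·K)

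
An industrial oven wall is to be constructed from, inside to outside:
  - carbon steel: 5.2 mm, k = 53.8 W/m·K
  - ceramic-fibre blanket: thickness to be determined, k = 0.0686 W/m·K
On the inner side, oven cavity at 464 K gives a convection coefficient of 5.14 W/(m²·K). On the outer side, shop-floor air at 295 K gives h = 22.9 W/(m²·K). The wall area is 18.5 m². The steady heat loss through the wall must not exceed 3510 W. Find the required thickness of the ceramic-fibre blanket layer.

L ≈ 44.8 mm

Treating each layer as a thermal resistance in series:
R_inner film = 1/(h_i·A) = 1/(5.14×18.5) = 0.01052 K/W
R_carbon steel = L/(kA) = 0.0052/(53.8×18.5) = 5.225×10^-6 K/W
R_outer film = 1/(h_o·A) = 1/(22.9×18.5) = 0.00236 K/W
Sum of the known resistances R_other = 0.01288 K/W
Required total resistance R_tot = ΔT/Q_allow = 169/3510 = 0.04815 K/W
R_ceramic-fibre blanket = R_tot − R_other = 0.03527 K/W
L = R·k·A = 0.03527×0.0686×18.5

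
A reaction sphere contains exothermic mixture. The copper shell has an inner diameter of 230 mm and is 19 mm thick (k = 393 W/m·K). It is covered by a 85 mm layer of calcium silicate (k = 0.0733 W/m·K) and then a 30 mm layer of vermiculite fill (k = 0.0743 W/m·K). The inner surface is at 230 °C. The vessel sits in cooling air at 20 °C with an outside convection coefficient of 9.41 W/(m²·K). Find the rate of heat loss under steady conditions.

Q ≈ 54.3 W

For a spherical shell R = (1/r₁ − 1/r₂)/(4πk); film R = 1/(h·4πr²). In series:
R_copper shell = (1/0.115 − 1/0.134)/(4π×393) = 2.497×10^-4 K/W
R_calcium silicate = (1/0.134 − 1/0.219)/(4π×0.0733) = 3.145 K/W
R_vermiculite fill = (1/0.219 − 1/0.249)/(4π×0.0743) = 0.5892 K/W
R_outer film = 1/(h·4πr_o²) = 1/(9.41×4π×0.249²) = 0.1364 K/W
R_total = 3.87 K/W
Q = ΔT/R_total = 210/3.87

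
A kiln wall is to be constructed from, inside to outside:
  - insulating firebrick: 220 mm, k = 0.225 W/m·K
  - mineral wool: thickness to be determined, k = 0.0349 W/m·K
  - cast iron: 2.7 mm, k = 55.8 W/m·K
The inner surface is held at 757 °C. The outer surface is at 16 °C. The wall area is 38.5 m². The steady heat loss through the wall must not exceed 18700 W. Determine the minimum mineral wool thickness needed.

Treating each layer as a thermal resistance in series:
R_insulating firebrick = L/(kA) = 0.22/(0.225×38.5) = 0.0254 K/W
R_cast iron = L/(kA) = 0.0027/(55.8×38.5) = 1.257×10^-6 K/W
Sum of the known resistances R_other = 0.0254 K/W
Required total resistance R_tot = ΔT/Q_allow = 741/18700 = 0.03963 K/W
R_mineral wool = R_tot − R_other = 0.01423 K/W
L = R·k·A = 0.01423×0.0349×38.5

L ≈ 19.1 mm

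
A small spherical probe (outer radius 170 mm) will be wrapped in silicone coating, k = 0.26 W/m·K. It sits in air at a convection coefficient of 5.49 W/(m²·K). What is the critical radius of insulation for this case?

For a sphere r_cr = 2k/h = 2×0.26/5.49
r_cr = 94.7 mm; since the bare radius (170 mm) is above r_cr, any added insulation will reduce heat loss.

r_cr ≈ 94.7 mm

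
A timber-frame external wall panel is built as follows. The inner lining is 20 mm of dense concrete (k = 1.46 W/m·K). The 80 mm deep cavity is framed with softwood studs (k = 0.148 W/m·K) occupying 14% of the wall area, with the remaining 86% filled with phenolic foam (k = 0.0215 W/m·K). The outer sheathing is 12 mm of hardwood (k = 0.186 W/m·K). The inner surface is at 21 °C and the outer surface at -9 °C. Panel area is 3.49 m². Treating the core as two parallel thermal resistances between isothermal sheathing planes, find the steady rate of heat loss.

Q ≈ 49.4 W

Sheathing layers in series; stud and cavity paths in parallel between them.
R_inner = 0.02/(1.46×3.49) = 0.003925 K/W
R_stud  = 0.08/(0.148×0.14×3.49) = 1.106 K/W
R_cav   = 0.08/(0.0215×0.86×3.49) = 1.24 K/W
1/R_core = 1/R_stud + 1/R_cav → R_core = 0.5846 K/W
R_outer = 0.012/(0.186×3.49) = 0.01849 K/W
R_total = 0.607 K/W
Q = ΔT/R_total = 30/0.607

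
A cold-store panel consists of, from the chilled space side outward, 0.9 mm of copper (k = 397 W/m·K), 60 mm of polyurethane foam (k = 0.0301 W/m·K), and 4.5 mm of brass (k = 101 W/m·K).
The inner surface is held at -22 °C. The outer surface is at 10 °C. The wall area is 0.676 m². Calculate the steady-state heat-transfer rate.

Series thermal resistances:
R_copper = L/(kA) = 0.0009/(397×0.676) = 3.354×10^-6 K/W
R_polyurethane foam = L/(kA) = 0.06/(0.0301×0.676) = 2.949 K/W
R_brass = L/(kA) = 0.0045/(101×0.676) = 6.591×10^-5 K/W
R_total = 2.949 K/W
Q = ΔT / R_total = 32 / 2.949

Q ≈ 10.9 W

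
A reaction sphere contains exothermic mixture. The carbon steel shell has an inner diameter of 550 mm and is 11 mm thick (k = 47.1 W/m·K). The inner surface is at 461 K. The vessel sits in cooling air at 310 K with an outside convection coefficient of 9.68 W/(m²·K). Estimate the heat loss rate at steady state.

Radial (spherical) resistances in series:
R_carbon steel shell = (1/0.275 − 1/0.286)/(4π×47.1) = 2.363×10^-4 K/W
R_outer film = 1/(h·4πr_o²) = 1/(9.68×4π×0.286²) = 0.1005 K/W
R_total = 0.1007 K/W
Q = ΔT/R_total = 151/0.1007

Q ≈ 1500 W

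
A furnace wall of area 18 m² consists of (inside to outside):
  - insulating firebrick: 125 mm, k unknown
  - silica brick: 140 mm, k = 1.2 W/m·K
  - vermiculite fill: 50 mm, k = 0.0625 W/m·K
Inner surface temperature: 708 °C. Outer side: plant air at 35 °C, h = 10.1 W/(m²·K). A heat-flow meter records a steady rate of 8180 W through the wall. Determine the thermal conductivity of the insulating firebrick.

k ≈ 0.269 W/(m·K)

Model the wall as resistances in series:
R_silica brick = L/(kA) = 0.14/(1.2×18) = 0.006481 K/W
R_vermiculite fill = L/(kA) = 0.05/(0.0625×18) = 0.04444 K/W
R_outer film = 1/(h_o·A) = 1/(10.1×18) = 0.005501 K/W
Sum of known resistances R_other = 0.05643 K/W
Total R = ΔT/Q = 673/8180 = 0.08227 K/W
R_insulating firebrick = R_total − R_other = 0.02585 K/W
k = L/(R·A) = 0.125/(0.02585×18)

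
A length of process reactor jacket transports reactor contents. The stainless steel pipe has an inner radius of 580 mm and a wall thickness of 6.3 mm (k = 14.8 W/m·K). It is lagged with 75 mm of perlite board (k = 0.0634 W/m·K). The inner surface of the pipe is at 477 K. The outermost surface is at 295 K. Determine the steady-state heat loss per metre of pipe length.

q′ ≈ 602 W/m

Cylindrical conduction, so R = ln(r₂/r₁)/(2πkL) per layer, in series:
R_stainless steel pipe wall = ln(586.3/580)/(2π×14.8×1) = 1.162×10^-4 K/W
R_perlite board = ln(661.3/586.3)/(2π×0.0634×1) = 0.3022 K/W
R_total = 0.3023 K/W
Q = ΔT/R_total = 182/0.3023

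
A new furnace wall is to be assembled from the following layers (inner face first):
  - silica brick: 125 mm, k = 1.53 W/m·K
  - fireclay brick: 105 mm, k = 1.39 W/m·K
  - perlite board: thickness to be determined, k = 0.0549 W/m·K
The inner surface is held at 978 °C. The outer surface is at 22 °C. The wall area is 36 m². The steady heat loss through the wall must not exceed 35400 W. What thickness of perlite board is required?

L ≈ 44.7 mm

Thermal resistances in series:
R_silica brick = L/(kA) = 0.125/(1.53×36) = 0.002269 K/W
R_fireclay brick = L/(kA) = 0.105/(1.39×36) = 0.002098 K/W
Sum of the known resistances R_other = 0.004368 K/W
Required total resistance R_tot = ΔT/Q_allow = 956/35400 = 0.02701 K/W
R_perlite board = R_tot − R_other = 0.02264 K/W
L = R·k·A = 0.02264×0.0549×36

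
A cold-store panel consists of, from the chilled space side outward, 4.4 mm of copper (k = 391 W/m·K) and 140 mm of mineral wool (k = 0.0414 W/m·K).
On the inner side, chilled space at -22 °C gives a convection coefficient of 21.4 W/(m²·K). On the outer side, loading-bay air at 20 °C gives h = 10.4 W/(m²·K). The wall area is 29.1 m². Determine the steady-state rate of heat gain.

Q ≈ 347 W

Thermal resistances in series:
R_inner film = 1/(h_i·A) = 1/(21.4×29.1) = 0.001606 K/W
R_copper = L/(kA) = 0.0044/(391×29.1) = 3.867×10^-7 K/W
R_mineral wool = L/(kA) = 0.14/(0.0414×29.1) = 0.1162 K/W
R_outer film = 1/(h_o·A) = 1/(10.4×29.1) = 0.003304 K/W
R_total = 0.1211 K/W
Q = ΔT / R_total = 42 / 0.1211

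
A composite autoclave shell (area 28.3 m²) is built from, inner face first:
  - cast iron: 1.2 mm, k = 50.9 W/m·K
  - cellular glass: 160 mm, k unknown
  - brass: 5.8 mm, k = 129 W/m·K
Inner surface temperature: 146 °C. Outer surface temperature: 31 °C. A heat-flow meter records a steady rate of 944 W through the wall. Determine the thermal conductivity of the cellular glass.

k ≈ 0.0464 W/(m·K)

Model the wall as resistances in series:
R_cast iron = L/(kA) = 0.0012/(50.9×28.3) = 8.331×10^-7 K/W
R_brass = L/(kA) = 0.0058/(129×28.3) = 1.589×10^-6 K/W
Sum of known resistances R_other = 2.422×10^-6 K/W
Total R = ΔT/Q = 115/944 = 0.1218 K/W
R_cellular glass = R_total − R_other = 0.1218 K/W
k = L/(R·A) = 0.16/(0.1218×28.3)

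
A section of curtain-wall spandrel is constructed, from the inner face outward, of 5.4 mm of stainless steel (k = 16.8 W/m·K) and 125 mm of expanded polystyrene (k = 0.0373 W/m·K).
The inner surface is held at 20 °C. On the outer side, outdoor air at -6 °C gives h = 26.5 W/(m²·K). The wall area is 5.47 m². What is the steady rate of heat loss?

Thermal resistances in series:
R_stainless steel = L/(kA) = 0.0054/(16.8×5.47) = 5.876×10^-5 K/W
R_expanded polystyrene = L/(kA) = 0.125/(0.0373×5.47) = 0.6127 K/W
R_outer film = 1/(h_o·A) = 1/(26.5×5.47) = 0.006899 K/W
R_total = 0.6196 K/W
Q = ΔT / R_total = 26 / 0.6196

Q ≈ 42 W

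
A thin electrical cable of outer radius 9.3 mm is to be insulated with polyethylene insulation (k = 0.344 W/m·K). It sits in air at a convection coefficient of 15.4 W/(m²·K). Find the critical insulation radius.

For a cylinder r_cr = k/h = 0.344/15.4
r_cr = 22.3 mm; since the bare radius (9.3 mm) is below r_cr, adding a thin layer of insulation will *increase* heat loss.

r_cr ≈ 22.3 mm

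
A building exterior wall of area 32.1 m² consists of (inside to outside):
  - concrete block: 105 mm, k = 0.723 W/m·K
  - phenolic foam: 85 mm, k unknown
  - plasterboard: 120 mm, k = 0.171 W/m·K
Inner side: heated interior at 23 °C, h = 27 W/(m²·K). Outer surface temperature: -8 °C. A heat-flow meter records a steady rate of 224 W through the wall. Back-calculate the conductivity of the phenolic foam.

Series thermal resistances:
R_inner film = 1/(h_i·A) = 1/(27×32.1) = 0.001154 K/W
R_concrete block = L/(kA) = 0.105/(0.723×32.1) = 0.004524 K/W
R_plasterboard = L/(kA) = 0.12/(0.171×32.1) = 0.02186 K/W
Sum of known resistances R_other = 0.02754 K/W
Total R = ΔT/Q = 31/224 = 0.1384 K/W
R_phenolic foam = R_total − R_other = 0.1109 K/W
k = L/(R·A) = 0.085/(0.1109×32.1)

k ≈ 0.0239 W/(m·K)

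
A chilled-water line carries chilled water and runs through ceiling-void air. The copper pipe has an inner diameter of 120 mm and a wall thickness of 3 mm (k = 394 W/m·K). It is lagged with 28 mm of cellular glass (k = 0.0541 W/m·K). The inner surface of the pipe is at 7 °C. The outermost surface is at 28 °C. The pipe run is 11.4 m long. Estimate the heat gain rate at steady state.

For a radial system each layer contributes R = ln(r_out/r_in)/(2πkL); films add R = 1/(hA).
R_copper pipe wall = ln(63/60)/(2π×394×11.4) = 1.729×10^-6 K/W
R_cellular glass = ln(91/63)/(2π×0.0541×11.4) = 0.09489 K/W
R_total = 0.0949 K/W
Q = ΔT/R_total = 21/0.0949

Q ≈ 221 W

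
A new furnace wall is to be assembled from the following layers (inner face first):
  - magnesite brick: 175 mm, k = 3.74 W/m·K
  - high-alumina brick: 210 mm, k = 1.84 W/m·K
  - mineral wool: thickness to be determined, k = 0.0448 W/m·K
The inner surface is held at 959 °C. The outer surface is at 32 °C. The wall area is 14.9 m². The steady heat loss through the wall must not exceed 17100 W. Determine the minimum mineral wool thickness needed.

L ≈ 29 mm

Treating each layer as a thermal resistance in series:
R_magnesite brick = L/(kA) = 0.175/(3.74×14.9) = 0.00314 K/W
R_high-alumina brick = L/(kA) = 0.21/(1.84×14.9) = 0.00766 K/W
Sum of the known resistances R_other = 0.0108 K/W
Required total resistance R_tot = ΔT/Q_allow = 927/17100 = 0.05421 K/W
R_mineral wool = R_tot − R_other = 0.04341 K/W
L = R·k·A = 0.04341×0.0448×14.9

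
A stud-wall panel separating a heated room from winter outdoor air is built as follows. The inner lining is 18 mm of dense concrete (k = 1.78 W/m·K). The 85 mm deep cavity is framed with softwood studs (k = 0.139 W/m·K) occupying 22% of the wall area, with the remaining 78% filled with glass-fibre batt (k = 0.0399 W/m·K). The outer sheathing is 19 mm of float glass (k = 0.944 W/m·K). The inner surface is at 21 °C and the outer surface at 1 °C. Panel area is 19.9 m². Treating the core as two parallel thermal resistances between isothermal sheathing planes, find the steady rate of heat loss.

Q ≈ 283 W

Sheathing layers in series; stud and cavity paths in parallel between them.
R_inner = 0.018/(1.78×19.9) = 5.082×10^-4 K/W
R_stud  = 0.085/(0.139×0.22×19.9) = 0.1397 K/W
R_cav   = 0.085/(0.0399×0.78×19.9) = 0.1372 K/W
1/R_core = 1/R_stud + 1/R_cav → R_core = 0.06923 K/W
R_outer = 0.019/(0.944×19.9) = 0.001011 K/W
R_total = 0.07075 K/W
Q = ΔT/R_total = 20/0.07075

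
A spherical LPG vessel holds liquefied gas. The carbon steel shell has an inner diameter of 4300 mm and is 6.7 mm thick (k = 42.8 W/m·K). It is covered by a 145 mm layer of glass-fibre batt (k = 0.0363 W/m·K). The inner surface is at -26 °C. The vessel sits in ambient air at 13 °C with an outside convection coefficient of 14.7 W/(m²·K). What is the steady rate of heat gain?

Each spherical layer contributes R = (1/r_i − 1/r_o)/(4πk):
R_carbon steel shell = (1/2.15 − 1/2.1567)/(4π×42.8) = 2.687×10^-6 K/W
R_glass-fibre batt = (1/2.1567 − 1/2.3017)/(4π×0.0363) = 0.06403 K/W
R_outer film = 1/(h·4πr_o²) = 1/(14.7×4π×2.3017²) = 0.001022 K/W
R_total = 0.06506 K/W
Q = ΔT/R_total = 39/0.06506

Q ≈ 599 W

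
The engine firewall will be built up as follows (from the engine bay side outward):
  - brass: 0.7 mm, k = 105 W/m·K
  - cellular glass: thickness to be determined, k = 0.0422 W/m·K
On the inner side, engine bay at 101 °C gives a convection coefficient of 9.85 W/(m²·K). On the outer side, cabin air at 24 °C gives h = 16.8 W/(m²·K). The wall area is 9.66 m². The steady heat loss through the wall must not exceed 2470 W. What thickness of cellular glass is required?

Series thermal resistances:
R_inner film = 1/(h_i·A) = 1/(9.85×9.66) = 0.01051 K/W
R_brass = L/(kA) = 0.0007/(105×9.66) = 6.901×10^-7 K/W
R_outer film = 1/(h_o·A) = 1/(16.8×9.66) = 0.006162 K/W
Sum of the known resistances R_other = 0.01667 K/W
Required total resistance R_tot = ΔT/Q_allow = 77/2470 = 0.03117 K/W
R_cellular glass = R_tot − R_other = 0.0145 K/W
L = R·k·A = 0.0145×0.0422×9.66

L ≈ 5.91 mm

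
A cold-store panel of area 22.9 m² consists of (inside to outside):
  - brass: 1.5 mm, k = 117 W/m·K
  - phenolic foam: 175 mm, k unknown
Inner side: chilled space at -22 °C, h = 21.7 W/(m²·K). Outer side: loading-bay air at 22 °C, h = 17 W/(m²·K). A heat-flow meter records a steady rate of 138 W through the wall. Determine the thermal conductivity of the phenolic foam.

Model the wall as resistances in series:
R_inner film = 1/(h_i·A) = 1/(21.7×22.9) = 0.002012 K/W
R_brass = L/(kA) = 0.0015/(117×22.9) = 5.598×10^-7 K/W
R_outer film = 1/(h_o·A) = 1/(17×22.9) = 0.002569 K/W
Sum of known resistances R_other = 0.004582 K/W
Total R = ΔT/Q = 44/138 = 0.3188 K/W
R_phenolic foam = R_total − R_other = 0.3143 K/W
k = L/(R·A) = 0.175/(0.3143×22.9)

k ≈ 0.0243 W/(m·K)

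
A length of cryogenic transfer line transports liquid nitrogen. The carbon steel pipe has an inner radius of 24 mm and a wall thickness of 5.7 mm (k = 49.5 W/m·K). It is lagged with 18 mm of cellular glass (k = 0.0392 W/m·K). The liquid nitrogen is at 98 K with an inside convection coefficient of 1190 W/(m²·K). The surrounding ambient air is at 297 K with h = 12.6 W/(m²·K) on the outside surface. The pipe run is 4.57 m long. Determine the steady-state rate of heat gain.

Q ≈ 414 W

Radial resistances (cylindrical: R_cond = ln(r_o/r_i)/(2πkL), R_conv = 1/(h·2πrL)):
R_inner film = 1/(h_i·2πr₁L) = 1/(1190×2π×0.024×4.57) = 0.001219 K/W
R_carbon steel pipe wall = ln(29.7/24)/(2π×49.5×4.57) = 1.499×10^-4 K/W
R_cellular glass = ln(47.7/29.7)/(2π×0.0392×4.57) = 0.4209 K/W
R_outer film = 1/(h_o·2πr_oL) = 1/(12.6×2π×0.0477×4.57) = 0.05794 K/W
R_total = 0.4802 K/W
Q = ΔT/R_total = 199/0.4802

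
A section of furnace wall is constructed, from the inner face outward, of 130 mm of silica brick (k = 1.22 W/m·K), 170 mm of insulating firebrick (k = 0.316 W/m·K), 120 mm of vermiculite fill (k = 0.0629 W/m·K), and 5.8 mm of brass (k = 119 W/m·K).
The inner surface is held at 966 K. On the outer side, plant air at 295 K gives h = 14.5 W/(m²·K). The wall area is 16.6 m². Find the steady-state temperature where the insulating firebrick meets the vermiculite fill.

T ≈ 801 K

Using the resistance-network approach (series):
R_silica brick = L/(kA) = 0.13/(1.22×16.6) = 0.006419 K/W
R_insulating firebrick = L/(kA) = 0.17/(0.316×16.6) = 0.03241 K/W
R_vermiculite fill = L/(kA) = 0.12/(0.0629×16.6) = 0.1149 K/W
R_brass = L/(kA) = 0.0058/(119×16.6) = 2.936×10^-6 K/W
R_outer film = 1/(h_o·A) = 1/(14.5×16.6) = 0.004155 K/W
R_total = 0.1579 K/W;  Q = ΔT/R_total = 671/0.1579 = 4249 W
T_interface = T_inner − Q·ΣR(inner→interface) = 966 − 4250×0.03883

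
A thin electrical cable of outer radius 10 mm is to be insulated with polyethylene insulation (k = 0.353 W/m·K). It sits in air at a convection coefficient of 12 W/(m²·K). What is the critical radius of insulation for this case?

r_cr ≈ 29.4 mm

For a cylinder r_cr = k/h = 0.353/12
r_cr = 29.4 mm; since the bare radius (10 mm) is below r_cr, adding a thin layer of insulation will *increase* heat loss.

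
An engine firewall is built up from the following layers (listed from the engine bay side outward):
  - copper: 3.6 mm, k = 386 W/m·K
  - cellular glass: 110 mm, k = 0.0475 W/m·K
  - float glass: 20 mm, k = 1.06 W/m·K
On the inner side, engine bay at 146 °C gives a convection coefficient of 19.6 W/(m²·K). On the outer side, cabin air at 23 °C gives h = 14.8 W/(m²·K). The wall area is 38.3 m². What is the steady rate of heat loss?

Thermal resistances in series:
R_inner film = 1/(h_i·A) = 1/(19.6×38.3) = 0.001332 K/W
R_copper = L/(kA) = 0.0036/(386×38.3) = 2.435×10^-7 K/W
R_cellular glass = L/(kA) = 0.11/(0.0475×38.3) = 0.06046 K/W
R_float glass = L/(kA) = 0.02/(1.06×38.3) = 4.926×10^-4 K/W
R_outer film = 1/(h_o·A) = 1/(14.8×38.3) = 0.001764 K/W
R_total = 0.06405 K/W
Q = ΔT / R_total = 123 / 0.06405

Q ≈ 1920 W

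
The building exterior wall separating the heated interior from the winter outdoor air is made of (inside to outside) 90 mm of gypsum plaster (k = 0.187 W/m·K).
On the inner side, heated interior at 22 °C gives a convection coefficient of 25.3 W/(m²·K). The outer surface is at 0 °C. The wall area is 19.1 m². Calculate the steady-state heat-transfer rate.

Q ≈ 807 W

Model the wall as resistances in series:
R_inner film = 1/(h_i·A) = 1/(25.3×19.1) = 0.002069 K/W
R_gypsum plaster = L/(kA) = 0.09/(0.187×19.1) = 0.0252 K/W
R_total = 0.02727 K/W
Q = ΔT / R_total = 22 / 0.02727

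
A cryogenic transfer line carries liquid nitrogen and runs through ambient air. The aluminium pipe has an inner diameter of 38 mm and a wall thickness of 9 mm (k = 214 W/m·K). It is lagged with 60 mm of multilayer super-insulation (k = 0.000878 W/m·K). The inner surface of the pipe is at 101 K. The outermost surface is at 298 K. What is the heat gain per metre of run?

For a radial system each layer contributes R = ln(r_out/r_in)/(2πkL); films add R = 1/(hA).
R_aluminium pipe wall = ln(28/19)/(2π×214×1) = 2.884×10^-4 K/W
R_multilayer super-insulation = ln(88/28)/(2π×0.000878×1) = 207.6 K/W
R_total = 207.6 K/W
Q = ΔT/R_total = 197/207.6

q′ ≈ 0.949 W/m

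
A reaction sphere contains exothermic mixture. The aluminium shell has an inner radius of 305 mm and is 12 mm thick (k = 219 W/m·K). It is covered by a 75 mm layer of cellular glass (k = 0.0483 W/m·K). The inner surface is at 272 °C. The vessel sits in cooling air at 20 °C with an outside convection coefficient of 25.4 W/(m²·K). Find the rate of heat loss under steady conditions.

For a spherical shell R = (1/r₁ − 1/r₂)/(4πk); film R = 1/(h·4πr²). In series:
R_aluminium shell = (1/0.305 − 1/0.317)/(4π×219) = 4.51×10^-5 K/W
R_cellular glass = (1/0.317 − 1/0.392)/(4π×0.0483) = 0.9944 K/W
R_outer film = 1/(h·4πr_o²) = 1/(25.4×4π×0.392²) = 0.02039 K/W
R_total = 1.015 K/W
Q = ΔT/R_total = 252/1.015

Q ≈ 248 W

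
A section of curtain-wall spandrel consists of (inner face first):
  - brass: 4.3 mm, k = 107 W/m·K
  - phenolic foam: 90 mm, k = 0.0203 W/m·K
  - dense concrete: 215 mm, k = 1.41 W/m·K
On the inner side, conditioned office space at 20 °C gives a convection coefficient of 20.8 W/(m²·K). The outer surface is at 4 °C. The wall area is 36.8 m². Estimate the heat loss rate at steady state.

Q ≈ 127 W

Series thermal resistances:
R_inner film = 1/(h_i·A) = 1/(20.8×36.8) = 0.001306 K/W
R_brass = L/(kA) = 0.0043/(107×36.8) = 1.092×10^-6 K/W
R_phenolic foam = L/(kA) = 0.09/(0.0203×36.8) = 0.1205 K/W
R_dense concrete = L/(kA) = 0.215/(1.41×36.8) = 0.004144 K/W
R_total = 0.1259 K/W
Q = ΔT / R_total = 16 / 0.1259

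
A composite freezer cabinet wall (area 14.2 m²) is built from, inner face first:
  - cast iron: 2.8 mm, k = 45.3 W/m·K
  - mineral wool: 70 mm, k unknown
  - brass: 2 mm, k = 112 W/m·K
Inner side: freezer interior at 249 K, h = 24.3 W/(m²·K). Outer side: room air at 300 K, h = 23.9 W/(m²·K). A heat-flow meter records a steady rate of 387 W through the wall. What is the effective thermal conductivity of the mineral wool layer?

k ≈ 0.0391 W/(m·K)

Model the wall as resistances in series:
R_inner film = 1/(h_i·A) = 1/(24.3×14.2) = 0.002898 K/W
R_cast iron = L/(kA) = 0.0028/(45.3×14.2) = 4.353×10^-6 K/W
R_brass = L/(kA) = 0.002/(112×14.2) = 1.258×10^-6 K/W
R_outer film = 1/(h_o·A) = 1/(23.9×14.2) = 0.002947 K/W
Sum of known resistances R_other = 0.00585 K/W
Total R = ΔT/Q = 51/387 = 0.1318 K/W
R_mineral wool = R_total − R_other = 0.1259 K/W
k = L/(R·A) = 0.07/(0.1259×14.2)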